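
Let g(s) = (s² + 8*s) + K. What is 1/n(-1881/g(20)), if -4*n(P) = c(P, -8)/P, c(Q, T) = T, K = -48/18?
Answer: -27/16 ≈ -1.6875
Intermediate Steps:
K = -8/3 (K = -48/18 = -3*8/9 = -8/3 ≈ -2.6667)
g(s) = -8/3 + s² + 8*s (g(s) = (s² + 8*s) - 8/3 = -8/3 + s² + 8*s)
n(P) = 2/P (n(P) = -(-2)/P = 2/P)
1/n(-1881/g(20)) = 1/(2/((-1881/(-8/3 + 20² + 8*20)))) = 1/(2/((-1881/(-8/3 + 400 + 160)))) = 1/(2/((-1881/1672/3))) = 1/(2/((-1881*3/1672))) = 1/(2/(-27/8)) = 1/(2*(-8/27)) = 1/(-16/27) = -27/16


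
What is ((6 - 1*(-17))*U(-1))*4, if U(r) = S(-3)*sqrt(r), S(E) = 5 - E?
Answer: 736*I ≈ 736.0*I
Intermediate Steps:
U(r) = 8*sqrt(r) (U(r) = (5 - 1*(-3))*sqrt(r) = (5 + 3)*sqrt(r) = 8*sqrt(r))
((6 - 1*(-17))*U(-1))*4 = ((6 - 1*(-17))*(8*sqrt(-1)))*4 = ((6 + 17)*(8*I))*4 = (23*(8*I))*4 = (184*I)*4 = 736*I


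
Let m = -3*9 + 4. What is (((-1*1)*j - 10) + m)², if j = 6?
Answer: 1521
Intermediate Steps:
m = -23 (m = -27 + 4 = -23)
(((-1*1)*j - 10) + m)² = ((-1*1*6 - 10) - 23)² = ((-1*6 - 10) - 23)² = ((-6 - 10) - 23)² = (-16 - 23)² = (-39)² = 1521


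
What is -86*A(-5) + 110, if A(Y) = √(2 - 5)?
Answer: 110 - 86*I*√3 ≈ 110.0 - 148.96*I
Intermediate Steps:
A(Y) = I*√3 (A(Y) = √(-3) = I*√3)
-86*A(-5) + 110 = -86*I*√3 + 110 = 110 - 86*I*√3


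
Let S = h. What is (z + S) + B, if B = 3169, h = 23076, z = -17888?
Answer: 8357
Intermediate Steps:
S = 23076
(z + S) + B = (-17888 + 23076) + 3169 = 5188 + 3169 = 8357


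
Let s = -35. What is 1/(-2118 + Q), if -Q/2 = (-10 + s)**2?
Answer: -1/6168 ≈ -0.00016213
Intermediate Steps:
Q = -4050 (Q = -2*(-10 - 35)**2 = -2*(-45)**2 = -2*2025 = -4050)
1/(-2118 + Q) = 1/(-2118 - 4050) = 1/(-6168) = -1/6168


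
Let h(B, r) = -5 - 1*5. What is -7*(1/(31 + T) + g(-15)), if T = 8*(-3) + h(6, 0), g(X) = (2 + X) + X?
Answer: 595/3 ≈ 198.33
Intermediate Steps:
h(B, r) = -10 (h(B, r) = -5 - 5 = -10)
g(X) = 2 + 2*X
T = -34 (T = 8*(-3) - 10 = -24 - 10 = -34)
-7*(1/(31 + T) + g(-15)) = -7*(1/(31 - 34) + (2 + 2*(-15))) = -7*(1/(-3) + (2 - 30)) = -7*(-1/3 - 28) = -7*(-85/3) = 595/3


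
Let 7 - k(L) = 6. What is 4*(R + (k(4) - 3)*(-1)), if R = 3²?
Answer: 44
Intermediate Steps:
k(L) = 1 (k(L) = 7 - 1*6 = 7 - 6 = 1)
R = 9
4*(R + (k(4) - 3)*(-1)) = 4*(9 + (1 - 3)*(-1)) = 4*(9 - 2*(-1)) = 4*(9 + 2) = 4*11 = 44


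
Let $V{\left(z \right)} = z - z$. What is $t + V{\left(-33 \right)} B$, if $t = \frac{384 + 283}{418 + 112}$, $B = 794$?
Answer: $\frac{667}{530} \approx 1.2585$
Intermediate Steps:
$V{\left(z \right)} = 0$
$t = \frac{667}{530} \approx 1.2585$
$t + V{\left(-33 \right)} B = \frac{667}{530} + 0 \cdot 794 = \frac{667}{530} + 0 = \frac{667}{530}$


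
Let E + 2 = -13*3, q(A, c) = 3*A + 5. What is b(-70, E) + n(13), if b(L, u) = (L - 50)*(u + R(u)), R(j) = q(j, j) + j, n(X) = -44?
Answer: 23956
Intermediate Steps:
q(A, c) = 5 + 3*A
E = -41 (E = -2 - 13*3 = -2 - 39 = -41)
R(j) = 5 + 4*j (R(j) = (5 + 3*j) + j = 5 + 4*j)
b(L, u) = (-50 + L)*(5 + 5*u) (b(L, u) = (L - 50)*(u + (5 + 4*u)) = (-50 + L)*(5 + 5*u))
b(-70, E) + n(13) = (-250 - 250*(-41) + 5*(-70) + 5*(-70)*(-41)) - 44 = (-250 + 10250 - 350 + 14350) - 44 = 24000 - 44 = 23956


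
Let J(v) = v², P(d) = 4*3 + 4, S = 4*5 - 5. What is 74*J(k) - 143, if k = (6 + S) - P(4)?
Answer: 1707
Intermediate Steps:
S = 15 (S = 20 - 5 = 15)
P(d) = 16 (P(d) = 12 + 4 = 16)
k = 5 (k = (6 + 15) - 1*16 = 21 - 16 = 5)
74*J(k) - 143 = 74*5² - 143 = 74*25 - 143 = 1850 - 143 = 1707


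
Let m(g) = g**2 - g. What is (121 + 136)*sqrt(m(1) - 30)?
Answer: 257*I*sqrt(30) ≈ 1407.6*I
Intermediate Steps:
(121 + 136)*sqrt(m(1) - 30) = (121 + 136)*sqrt(1*(-1 + 1) - 30) = 257*sqrt(1*0 - 30) = 257*sqrt(0 - 30) = 257*sqrt(-30) = 257*(I*sqrt(30)) = 257*I*sqrt(30)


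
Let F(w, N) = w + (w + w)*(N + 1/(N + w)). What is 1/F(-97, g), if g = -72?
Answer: 169/2344393 ≈ 7.2087e-5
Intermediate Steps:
F(w, N) = w + 2*w*(N + 1/(N + w)) (F(w, N) = w + (2*w)*(N + 1/(N + w)) = w + 2*w*(N + 1/(N + w)))
1/F(-97, g) = 1/(-97*(2 - 72 - 97 + 2*(-72)**2 + 2*(-72)*(-97))/(-72 - 97)) = 1/(-97*(2 - 72 - 97 + 2*5184 + 13968)/(-169)) = 1/(-97*(-1/169)*(2 - 72 - 97 + 10368 + 13968)) = 1/(-97*(-1/169)*24169) = 1/(2344393/169) = 169/2344393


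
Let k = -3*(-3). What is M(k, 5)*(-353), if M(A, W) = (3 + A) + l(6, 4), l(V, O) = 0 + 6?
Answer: -6354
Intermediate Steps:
k = 9
l(V, O) = 6
M(A, W) = 9 + A (M(A, W) = (3 + A) + 6 = 9 + A)
M(k, 5)*(-353) = (9 + 9)*(-353) = 18*(-353) = -6354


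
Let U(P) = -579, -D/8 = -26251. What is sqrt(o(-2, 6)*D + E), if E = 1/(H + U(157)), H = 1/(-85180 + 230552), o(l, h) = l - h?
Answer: 6*I*sqrt(6747546615805603245)/12024341 ≈ 1296.2*I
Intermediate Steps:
D = 210008 (D = -8*(-26251) = 210008)
H = 1/145372 ≈ 6.8789e-6
E = -145372/84170387 (E = 1/(1/145372 - 579) = 1/(-84170387/145372) = -145372/84170387 ≈ -0.0017271)
sqrt(o(-2, 6)*D + E) = sqrt((-2 - 1*6)*210008 - 145372/84170387) = sqrt((-2 - 6)*210008 - 145372/84170387) = sqrt(-8*210008 - 145372/84170387) = sqrt(-1680064 - 145372/84170387) = sqrt(-141411637210140/84170387) = 6*I*sqrt(6747546615805603245)/12024341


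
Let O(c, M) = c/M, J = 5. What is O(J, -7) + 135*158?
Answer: 149305/7 ≈ 21329.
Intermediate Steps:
O(J, -7) + 135*158 = 5/(-7) + 135*158 = 5*(-1/7) + 21330 = -5/7 + 21330 = 149305/7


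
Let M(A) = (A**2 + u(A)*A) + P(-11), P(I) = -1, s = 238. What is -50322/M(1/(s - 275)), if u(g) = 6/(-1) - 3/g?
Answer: 22963606/1751 ≈ 13115.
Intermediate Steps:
u(g) = -6 - 3/g (u(g) = 6*(-1) - 3/g = -6 - 3/g)
M(A) = -1 + A**2 + A*(-6 - 3/A) (M(A) = (A**2 + (-6 - 3/A)*A) - 1 = (A**2 + A*(-6 - 3/A)) - 1 = -1 + A**2 + A*(-6 - 3/A))
-50322/M(1/(s - 275)) = -50322/(-4 + (1/(238 - 275))**2 - 6/(238 - 275)) = -50322/(-4 + (1/(-37))**2 - 6/(-37)) = -50322/(-4 + (-1/37)**2 - 6*(-1/37)) = -50322/(-4 + 1/1369 + 6/37) = -50322/(-5253/1369) = -50322*(-1369/5253) = 22963606/1751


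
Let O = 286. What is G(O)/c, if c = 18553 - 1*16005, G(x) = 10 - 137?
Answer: -127/2548 ≈ -0.049843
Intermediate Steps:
G(x) = -127
c = 2548 (c = 18553 - 16005 = 2548)
G(O)/c = -127/2548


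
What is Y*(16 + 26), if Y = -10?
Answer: -420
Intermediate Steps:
Y*(16 + 26) = -10*(16 + 26) = -10*42 = -420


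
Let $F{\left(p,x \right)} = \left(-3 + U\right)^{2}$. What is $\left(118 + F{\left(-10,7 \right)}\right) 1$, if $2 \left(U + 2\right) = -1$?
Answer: $\frac{593}{4} \approx 148.25$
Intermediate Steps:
$U = - \frac{5}{2}$ ($U = -2 + \frac{1}{2} \left(-1\right) = -2 - \frac{1}{2} = - \frac{5}{2} \approx -2.5$)
$F{\left(p,x \right)} = \frac{121}{4}$ ($F{\left(p,x \right)} = \left(-3 - \frac{5}{2}\right)^{2} = \left(- \frac{11}{2}\right)^{2} = \frac{121}{4}$)
$\left(118 + F{\left(-10,7 \right)}\right) 1 = \left(118 + \frac{121}{4}\right) 1 = \frac{593}{4} \cdot 1 = \frac{593}{4}$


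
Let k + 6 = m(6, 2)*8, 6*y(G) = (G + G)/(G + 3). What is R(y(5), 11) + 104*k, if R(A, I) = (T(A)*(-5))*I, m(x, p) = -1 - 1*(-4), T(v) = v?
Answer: 44653/24 ≈ 1860.5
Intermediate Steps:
y(G) = G/(3*(3 + G)) (y(G) = ((G + G)/(G + 3))/6 = ((2*G)/(3 + G))/6 = (2*G/(3 + G))/6 = G/(3*(3 + G)))
m(x, p) = 3 (m(x, p) = -1 + 4 = 3)
R(A, I) = -5*A*I (R(A, I) = (A*(-5))*I = (-5*A)*I = -5*A*I)
k = 18 (k = -6 + 3*8 = -6 + 24 = 18)
R(y(5), 11) + 104*k = -5*(⅓)*5/(3 + 5)*11 + 104*18 = -5*(⅓)*5/8*11 + 1872 = -5*(⅓)*5*(⅛)*11 + 1872 = -5*5/24*11 + 1872 = -275/24 + 1872 = 44653/24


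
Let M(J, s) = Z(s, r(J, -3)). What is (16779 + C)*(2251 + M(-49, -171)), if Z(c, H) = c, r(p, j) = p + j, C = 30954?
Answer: 99284640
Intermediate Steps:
r(p, j) = j + p
M(J, s) = s
(16779 + C)*(2251 + M(-49, -171)) = (16779 + 30954)*(2251 - 171) = 47733*2080 = 99284640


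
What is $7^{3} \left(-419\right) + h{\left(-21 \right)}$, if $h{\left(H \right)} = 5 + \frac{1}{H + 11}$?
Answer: $- \frac{1437121}{10} \approx -1.4371 \cdot 10^{5}$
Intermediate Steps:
$h{\left(H \right)} = 5 + \frac{1}{11 + H}$
$7^{3} \left(-419\right) + h{\left(-21 \right)} = 7^{3} \left(-419\right) + \frac{56 + 5 \left(-21\right)}{11 - 21} = 343 \left(-419\right) + \frac{56 - 105}{-10} = -143717 - - \frac{49}{10} = -143717 + \frac{49}{10} = - \frac{1437121}{10}$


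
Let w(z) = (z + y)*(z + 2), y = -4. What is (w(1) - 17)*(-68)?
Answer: 1768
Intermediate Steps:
w(z) = (-4 + z)*(2 + z) (w(z) = (z - 4)*(z + 2) = (-4 + z)*(2 + z))
(w(1) - 17)*(-68) = ((-8 + 1**2 - 2*1) - 17)*(-68) = ((-8 + 1 - 2) - 17)*(-68) = (-9 - 17)*(-68) = -26*(-68) = 1768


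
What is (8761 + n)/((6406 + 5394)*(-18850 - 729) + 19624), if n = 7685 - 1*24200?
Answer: 3877/115506288 ≈ 3.3565e-5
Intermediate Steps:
n = -16515 (n = 7685 - 24200 = -16515)
(8761 + n)/((6406 + 5394)*(-18850 - 729) + 19624) = (8761 - 16515)/((6406 + 5394)*(-18850 - 729) + 19624) = -7754/(11800*(-19579) + 19624) = -7754/(-231032200 + 19624) = -7754/(-231012576) = -7754*(-1/231012576) = 3877/115506288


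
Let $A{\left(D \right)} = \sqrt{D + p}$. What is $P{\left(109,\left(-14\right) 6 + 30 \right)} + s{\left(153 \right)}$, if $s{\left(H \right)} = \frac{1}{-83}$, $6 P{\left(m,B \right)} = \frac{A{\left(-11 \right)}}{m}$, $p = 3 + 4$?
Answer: $- \frac{1}{83} + \frac{i}{327} \approx -0.012048 + 0.0030581 i$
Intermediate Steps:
$p = 7$
$A{\left(D \right)} = \sqrt{7 + D}$ ($A{\left(D \right)} = \sqrt{D + 7} = \sqrt{7 + D}$)
$P{\left(m,B \right)} = \frac{i}{3 m}$ ($P{\left(m,B \right)} = \frac{\sqrt{7 - 11} \frac{1}{m}}{6} = \frac{\sqrt{-4} \frac{1}{m}}{6} = \frac{2 i \frac{1}{m}}{6} = \frac{i}{3 m}$)
$s{\left(H \right)} = - \frac{1}{83}$
$P{\left(109,\left(-14\right) 6 + 30 \right)} + s{\left(153 \right)} = \frac{i}{3 \cdot 109} - \frac{1}{83} = \frac{1}{3} i \frac{1}{109} - \frac{1}{83} = \frac{i}{327} - \frac{1}{83} = - \frac{1}{83} + \frac{i}{327}$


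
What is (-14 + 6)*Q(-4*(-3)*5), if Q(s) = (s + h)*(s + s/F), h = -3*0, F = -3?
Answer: -19200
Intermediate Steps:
h = 0
Q(s) = 2*s²/3 (Q(s) = (s + 0)*(s + s/(-3)) = s*(s + s*(-⅓)) = s*(s - s/3) = s*(2*s/3) = 2*s²/3)
(-14 + 6)*Q(-4*(-3)*5) = (-14 + 6)*(2*(-4*(-3)*5)²/3) = -16*(12*5)²/3 = -16*60²/3 = -16*3600/3 = -8*2400 = -19200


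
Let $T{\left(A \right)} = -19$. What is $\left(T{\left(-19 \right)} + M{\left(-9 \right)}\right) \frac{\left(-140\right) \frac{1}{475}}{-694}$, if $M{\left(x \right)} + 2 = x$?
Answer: $- \frac{84}{6593} \approx -0.012741$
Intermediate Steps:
$M{\left(x \right)} = -2 + x$
$\left(T{\left(-19 \right)} + M{\left(-9 \right)}\right) \frac{\left(-140\right) \frac{1}{475}}{-694} = \left(-19 - 11\right) \frac{\left(-140\right) \frac{1}{475}}{-694} = \left(-19 - 11\right) \left(-140\right) \frac{1}{475} \left(- \frac{1}{694}\right) = - 30 \left(\left(- \frac{28}{95}\right) \left(- \frac{1}{694}\right)\right) = \left(-30\right) \frac{14}{32965} = - \frac{84}{6593}$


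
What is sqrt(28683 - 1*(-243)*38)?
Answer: 3*sqrt(4213) ≈ 194.72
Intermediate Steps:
sqrt(28683 - 1*(-243)*38) = sqrt(28683 + 243*38) = sqrt(28683 + 9234) = sqrt(37917) = 3*sqrt(4213)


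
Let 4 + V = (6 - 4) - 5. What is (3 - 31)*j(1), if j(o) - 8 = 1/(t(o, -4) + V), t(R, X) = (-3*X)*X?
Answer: -12292/55 ≈ -223.49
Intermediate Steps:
t(R, X) = -3*X²
V = -7 (V = -4 + ((6 - 4) - 5) = -4 + (2 - 5) = -4 - 3 = -7)
j(o) = 439/55 (j(o) = 8 + 1/(-3*(-4)² - 7) = 8 + 1/(-3*16 - 7) = 8 + 1/(-48 - 7) = 8 + 1/(-55) = 8 - 1/55 = 439/55)
(3 - 31)*j(1) = (3 - 31)*(439/55) = -28*439/55 = -12292/55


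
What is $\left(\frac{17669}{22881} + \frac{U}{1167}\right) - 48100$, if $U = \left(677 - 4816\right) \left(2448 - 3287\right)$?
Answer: $- \frac{401631549292}{8900709} \approx -45124.0$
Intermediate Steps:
$U = 3472621$ ($U = \left(677 - 4816\right) \left(-839\right) = \left(-4139\right) \left(-839\right) = 3472621$)
$\left(\frac{17669}{22881} + \frac{U}{1167}\right) - 48100 = \left(\frac{17669}{22881} + \frac{3472621}{1167}\right) - 48100 = \frac{26492553608}{8900709} - 48100 = - \frac{401631549292}{8900709}$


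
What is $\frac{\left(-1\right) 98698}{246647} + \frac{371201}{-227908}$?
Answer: $- \frac{114049676831}{56212824476} \approx -2.0289$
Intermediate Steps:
$\frac{\left(-1\right) 98698}{246647} + \frac{371201}{-227908} = \left(-98698\right) \frac{1}{246647} + 371201 \left(- \frac{1}{227908}\right) = - \frac{98698}{246647} - \frac{371201}{227908} = - \frac{114049676831}{56212824476}$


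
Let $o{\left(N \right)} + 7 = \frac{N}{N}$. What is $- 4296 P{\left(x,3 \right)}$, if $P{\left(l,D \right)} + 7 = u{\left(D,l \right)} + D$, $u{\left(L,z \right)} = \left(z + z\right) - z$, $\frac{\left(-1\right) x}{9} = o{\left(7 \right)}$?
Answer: $-214800$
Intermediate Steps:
$o{\left(N \right)} = -6$ ($o{\left(N \right)} = -7 + \frac{N}{N} = -7 + 1 = -6$)
$x = 54$ ($x = \left(-9\right) \left(-6\right) = 54$)
$u{\left(L,z \right)} = z$ ($u{\left(L,z \right)} = 2 z - z = z$)
$P{\left(l,D \right)} = -7 + D + l$ ($P{\left(l,D \right)} = -7 + \left(l + D\right) = -7 + \left(D + l\right) = -7 + D + l$)
$- 4296 P{\left(x,3 \right)} = - 4296 \left(-7 + 3 + 54\right) = \left(-4296\right) 50 = -214800$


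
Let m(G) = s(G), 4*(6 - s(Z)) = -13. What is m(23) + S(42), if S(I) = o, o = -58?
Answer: -195/4 ≈ -48.750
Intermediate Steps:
S(I) = -58
s(Z) = 37/4 (s(Z) = 6 - 1/4*(-13) = 6 + 13/4 = 37/4)
m(G) = 37/4
m(23) + S(42) = 37/4 - 58 = -195/4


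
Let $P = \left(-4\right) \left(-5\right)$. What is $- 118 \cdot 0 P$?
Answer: $0$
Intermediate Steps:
$P = 20$
$- 118 \cdot 0 P = - 118 \cdot 0 \cdot 20 = \left(-118\right) 0 = 0$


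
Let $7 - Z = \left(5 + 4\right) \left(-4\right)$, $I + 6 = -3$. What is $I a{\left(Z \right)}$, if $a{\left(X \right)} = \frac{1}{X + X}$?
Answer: $- \frac{9}{86} \approx -0.10465$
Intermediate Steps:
$I = -9$ ($I = -6 - 3 = -9$)
$Z = 43$ ($Z = 7 - \left(5 + 4\right) \left(-4\right) = 7 - 9 \left(-4\right) = 7 - -36 = 7 + 36 = 43$)
$a{\left(X \right)} = \frac{1}{2 X}$
$I a{\left(Z \right)} = - 9 \frac{1}{2 \cdot 43} = - 9 \cdot \frac{1}{2} \cdot \frac{1}{43} = \left(-9\right) \frac{1}{86} = - \frac{9}{86}$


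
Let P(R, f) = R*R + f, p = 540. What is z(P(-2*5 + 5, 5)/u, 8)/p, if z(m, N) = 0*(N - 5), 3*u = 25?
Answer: 0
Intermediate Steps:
u = 25/3 (u = (1/3)*25 = 25/3 ≈ 8.3333)
P(R, f) = f + R**2 (P(R, f) = R**2 + f = f + R**2)
z(m, N) = 0 (z(m, N) = 0*(-5 + N) = 0)
z(P(-2*5 + 5, 5)/u, 8)/p = 0/540 = 0*(1/540) = 0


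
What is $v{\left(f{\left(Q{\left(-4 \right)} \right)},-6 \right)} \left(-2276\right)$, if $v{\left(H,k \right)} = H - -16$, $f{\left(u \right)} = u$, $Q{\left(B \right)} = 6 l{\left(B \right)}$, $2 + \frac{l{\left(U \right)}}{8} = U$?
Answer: $619072$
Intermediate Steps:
$l{\left(U \right)} = -16 + 8 U$
$Q{\left(B \right)} = -96 + 48 B$ ($Q{\left(B \right)} = 6 \left(-16 + 8 B\right) = -96 + 48 B$)
$v{\left(H,k \right)} = 16 + H$ ($v{\left(H,k \right)} = H + 16 = 16 + H$)
$v{\left(f{\left(Q{\left(-4 \right)} \right)},-6 \right)} \left(-2276\right) = \left(16 + \left(-96 + 48 \left(-4\right)\right)\right) \left(-2276\right) = \left(16 - 288\right) \left(-2276\right) = \left(-272\right) \left(-2276\right) = 619072$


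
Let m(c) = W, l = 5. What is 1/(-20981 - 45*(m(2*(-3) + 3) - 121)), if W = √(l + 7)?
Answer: -3884/60335749 + 45*√3/120671498 ≈ -6.3727e-5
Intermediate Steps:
W = 2*√3 (W = √(5 + 7) = √12 = 2*√3 ≈ 3.4641)
m(c) = 2*√3
1/(-20981 - 45*(m(2*(-3) + 3) - 121)) = 1/(-20981 - 45*(2*√3 - 121)) = 1/(-20981 - 45*(-121 + 2*√3)) = 1/(-20981 + (5445 - 90*√3)) = 1/(-15536 - 90*√3)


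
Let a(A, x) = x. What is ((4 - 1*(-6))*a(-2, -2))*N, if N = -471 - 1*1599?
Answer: 41400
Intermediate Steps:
N = -2070 (N = -471 - 1599 = -2070)
((4 - 1*(-6))*a(-2, -2))*N = ((4 - 1*(-6))*(-2))*(-2070) = ((4 + 6)*(-2))*(-2070) = (10*(-2))*(-2070) = -20*(-2070) = 41400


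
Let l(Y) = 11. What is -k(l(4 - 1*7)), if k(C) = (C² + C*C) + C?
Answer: -253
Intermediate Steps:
k(C) = C + 2*C² (k(C) = (C² + C²) + C = 2*C² + C = C + 2*C²)
-k(l(4 - 1*7)) = -11*(1 + 2*11) = -11*(1 + 22) = -11*23 = -1*253 = -253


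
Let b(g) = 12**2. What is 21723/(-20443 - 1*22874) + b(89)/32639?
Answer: -234259783/471274521 ≈ -0.49708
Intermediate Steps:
b(g) = 144
21723/(-20443 - 1*22874) + b(89)/32639 = 21723/(-20443 - 1*22874) + 144/32639 = 21723/(-20443 - 22874) + 144*(1/32639) = 21723/(-43317) + 144/32639 = 21723*(-1/43317) + 144/32639 = -7241/14439 + 144/32639 = -234259783/471274521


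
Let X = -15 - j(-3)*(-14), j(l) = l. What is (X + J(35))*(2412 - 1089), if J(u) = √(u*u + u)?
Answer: -75411 + 7938*√35 ≈ -28449.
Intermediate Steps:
J(u) = √(u + u²) (J(u) = √(u² + u) = √(u + u²))
X = -57 (X = -15 - 1*(-3)*(-14) = -15 + 3*(-14) = -15 - 42 = -57)
(X + J(35))*(2412 - 1089) = (-57 + √(35*(1 + 35)))*(2412 - 1089) = (-57 + √(35*36))*1323 = (-57 + √1260)*1323 = (-57 + 6*√35)*1323 = -75411 + 7938*√35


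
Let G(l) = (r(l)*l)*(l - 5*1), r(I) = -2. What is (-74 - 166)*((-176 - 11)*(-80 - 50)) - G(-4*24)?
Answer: -5815008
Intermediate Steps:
G(l) = -2*l*(-5 + l) (G(l) = (-2*l)*(l - 5*1) = (-2*l)*(l - 5) = (-2*l)*(-5 + l) = -2*l*(-5 + l))
(-74 - 166)*((-176 - 11)*(-80 - 50)) - G(-4*24) = (-74 - 166)*((-176 - 11)*(-80 - 50)) - 2*(-4*24)*(5 - (-4)*24) = -(-44880)*(-130) - 2*(-96)*(5 - 1*(-96)) = -240*24310 - 2*(-96)*(5 + 96) = -5834400 - 2*(-96)*101 = -5834400 - 1*(-19392) = -5834400 + 19392 = -5815008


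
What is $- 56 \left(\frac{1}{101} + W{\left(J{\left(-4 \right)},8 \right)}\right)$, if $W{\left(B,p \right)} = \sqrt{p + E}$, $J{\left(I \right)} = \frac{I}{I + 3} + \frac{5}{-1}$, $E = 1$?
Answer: $- \frac{17024}{101} \approx -168.55$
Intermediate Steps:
$J{\left(I \right)} = -5 + \frac{I}{3 + I}$ ($J{\left(I \right)} = \frac{I}{3 + I} + 5 \left(-1\right) = \frac{I}{3 + I} - 5 = -5 + \frac{I}{3 + I}$)
$W{\left(B,p \right)} = \sqrt{1 + p}$ ($W{\left(B,p \right)} = \sqrt{p + 1} = \sqrt{1 + p}$)
$- 56 \left(\frac{1}{101} + W{\left(J{\left(-4 \right)},8 \right)}\right) = - 56 \left(\frac{1}{101} + \sqrt{1 + 8}\right) = - 56 \left(\frac{1}{101} + \sqrt{9}\right) = - 56 \left(\frac{1}{101} + 3\right) = \left(-56\right) \frac{304}{101} = - \frac{17024}{101}$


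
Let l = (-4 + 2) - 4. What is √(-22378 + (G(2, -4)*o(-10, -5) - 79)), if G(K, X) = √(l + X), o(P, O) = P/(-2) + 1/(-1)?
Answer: √(-22457 + 4*I*√10) ≈ 0.0422 + 149.86*I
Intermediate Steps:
l = -6 (l = -2 - 4 = -6)
o(P, O) = -1 - P/2 (o(P, O) = P*(-½) + 1*(-1) = -P/2 - 1 = -1 - P/2)
G(K, X) = √(-6 + X)
√(-22378 + (G(2, -4)*o(-10, -5) - 79)) = √(-22378 + (√(-6 - 4)*(-1 - ½*(-10)) - 79)) = √(-22378 + (√(-10)*(-1 + 5) - 79)) = √(-22378 + ((I*√10)*4 - 79)) = √(-22378 + (4*I*√10 - 79)) = √(-22378 + (-79 + 4*I*√10)) = √(-22457 + 4*I*√10)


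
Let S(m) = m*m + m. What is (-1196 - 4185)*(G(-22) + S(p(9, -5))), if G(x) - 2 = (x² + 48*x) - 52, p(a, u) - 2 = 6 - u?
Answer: 2367640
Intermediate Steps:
p(a, u) = 8 - u (p(a, u) = 2 + (6 - u) = 8 - u)
S(m) = m + m² (S(m) = m² + m = m + m²)
G(x) = -50 + x² + 48*x (G(x) = 2 + ((x² + 48*x) - 52) = 2 + (-52 + x² + 48*x) = -50 + x² + 48*x)
(-1196 - 4185)*(G(-22) + S(p(9, -5))) = (-1196 - 4185)*((-50 + (-22)² + 48*(-22)) + (8 - 1*(-5))*(1 + (8 - 1*(-5)))) = -5381*((-50 + 484 - 1056) + (8 + 5)*(1 + (8 + 5))) = -5381*(-622 + 13*(1 + 13)) = -5381*(-622 + 13*14) = -5381*(-622 + 182) = -5381*(-440) = 2367640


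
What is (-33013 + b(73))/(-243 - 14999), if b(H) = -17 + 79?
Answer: 32951/15242 ≈ 2.1619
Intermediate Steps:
b(H) = 62
(-33013 + b(73))/(-243 - 14999) = (-33013 + 62)/(-243 - 14999) = -32951/(-15242) = -32951*(-1/15242) = 32951/15242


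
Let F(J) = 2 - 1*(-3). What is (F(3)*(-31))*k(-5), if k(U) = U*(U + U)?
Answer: -7750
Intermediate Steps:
F(J) = 5 (F(J) = 2 + 3 = 5)
k(U) = 2*U² (k(U) = U*(2*U) = 2*U²)
(F(3)*(-31))*k(-5) = (5*(-31))*(2*(-5)²) = -310*25 = -155*50 = -7750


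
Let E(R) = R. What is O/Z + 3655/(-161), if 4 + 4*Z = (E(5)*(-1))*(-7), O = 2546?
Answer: 1526319/4991 ≈ 305.81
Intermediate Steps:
Z = 31/4 (Z = -1 + ((5*(-1))*(-7))/4 = -1 + (-5*(-7))/4 = -1 + (¼)*35 = -1 + 35/4 = 31/4 ≈ 7.7500)
O/Z + 3655/(-161) = 2546/(31/4) + 3655/(-161) = 2546*(4/31) + 3655*(-1/161) = 10184/31 - 3655/161 = 1526319/4991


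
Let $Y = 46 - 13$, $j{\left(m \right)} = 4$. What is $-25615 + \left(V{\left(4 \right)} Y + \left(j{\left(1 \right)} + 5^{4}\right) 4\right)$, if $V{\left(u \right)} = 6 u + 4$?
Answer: $-22175$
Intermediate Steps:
$V{\left(u \right)} = 4 + 6 u$
$Y = 33$
$-25615 + \left(V{\left(4 \right)} Y + \left(j{\left(1 \right)} + 5^{4}\right) 4\right) = -25615 + \left(\left(4 + 6 \cdot 4\right) 33 + \left(4 + 5^{4}\right) 4\right) = -25615 + \left(\left(4 + 24\right) 33 + \left(4 + 625\right) 4\right) = -25615 + \left(28 \cdot 33 + 629 \cdot 4\right) = -25615 + \left(924 + 2516\right) = -25615 + 3440 = -22175$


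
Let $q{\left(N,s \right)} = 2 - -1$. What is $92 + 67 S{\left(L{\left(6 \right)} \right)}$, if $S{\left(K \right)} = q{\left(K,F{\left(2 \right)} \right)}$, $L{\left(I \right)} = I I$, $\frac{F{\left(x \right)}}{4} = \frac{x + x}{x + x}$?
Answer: $293$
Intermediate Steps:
$F{\left(x \right)} = 4$ ($F{\left(x \right)} = 4 \frac{x + x}{x + x} = 4 \frac{2 x}{2 x} = 4 \cdot 2 x \frac{1}{2 x} = 4 \cdot 1 = 4$)
$L{\left(I \right)} = I^{2}$
$q{\left(N,s \right)} = 3$ ($q{\left(N,s \right)} = 2 + 1 = 3$)
$S{\left(K \right)} = 3$
$92 + 67 S{\left(L{\left(6 \right)} \right)} = 92 + 67 \cdot 3 = 92 + 201 = 293$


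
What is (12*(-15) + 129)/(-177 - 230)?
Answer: 51/407 ≈ 0.12531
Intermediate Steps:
(12*(-15) + 129)/(-177 - 230) = (-180 + 129)/(-407) = -51*(-1/407) = 51/407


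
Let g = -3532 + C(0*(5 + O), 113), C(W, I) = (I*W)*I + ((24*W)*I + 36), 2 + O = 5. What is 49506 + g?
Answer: 46010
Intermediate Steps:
O = 3 (O = -2 + 5 = 3)
C(W, I) = 36 + W*I² + 24*I*W (C(W, I) = W*I² + (24*I*W + 36) = W*I² + (36 + 24*I*W) = 36 + W*I² + 24*I*W)
g = -3496 (g = -3532 + (36 + (0*(5 + 3))*113² + 24*113*(0*(5 + 3))) = -3532 + (36 + (0*8)*12769 + 24*113*(0*8)) = -3532 + (36 + 0*12769 + 24*113*0) = -3532 + (36 + 0 + 0) = -3532 + 36 = -3496)
49506 + g = 49506 - 3496 = 46010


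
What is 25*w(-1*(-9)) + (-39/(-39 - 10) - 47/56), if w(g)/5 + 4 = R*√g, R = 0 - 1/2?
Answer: -269517/392 ≈ -687.54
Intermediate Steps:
R = -½ (R = 0 - 1*½ = 0 - ½ = -½ ≈ -0.50000)
w(g) = -20 - 5*√g/2 (w(g) = -20 + 5*(-√g/2) = -20 - 5*√g/2)
25*w(-1*(-9)) + (-39/(-39 - 10) - 47/56) = 25*(-20 - 5*√9/2) + (-39/(-39 - 10) - 47/56) = 25*(-20 - 5*√9/2) + (-39/(-49) - 47*1/56) = 25*(-20 - 5/2*3) + (-39*(-1/49) - 47/56) = 25*(-20 - 15/2) + (39/49 - 47/56) = 25*(-55/2) - 17/392 = -1375/2 - 17/392 = -269517/392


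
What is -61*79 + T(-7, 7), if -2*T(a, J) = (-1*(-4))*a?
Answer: -4805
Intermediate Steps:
T(a, J) = -2*a (T(a, J) = -(-1*(-4))*a/2 = -2*a)
-61*79 + T(-7, 7) = -61*79 - 2*(-7) = -4819 + 14 = -4805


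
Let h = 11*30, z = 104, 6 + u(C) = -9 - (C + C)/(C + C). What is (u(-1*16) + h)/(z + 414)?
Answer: 157/259 ≈ 0.60618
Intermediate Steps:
u(C) = -16 (u(C) = -6 + (-9 - (C + C)/(C + C)) = -6 + (-9 - 2*C/(2*C)) = -6 + (-9 - 2*C*1/(2*C)) = -6 + (-9 - 1*1) = -6 + (-9 - 1) = -6 - 10 = -16)
h = 330
(u(-1*16) + h)/(z + 414) = (-16 + 330)/(104 + 414) = 314/518 = 314*(1/518) = 157/259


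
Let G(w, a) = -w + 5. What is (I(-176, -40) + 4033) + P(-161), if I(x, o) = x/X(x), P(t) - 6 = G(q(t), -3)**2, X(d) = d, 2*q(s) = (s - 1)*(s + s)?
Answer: 680013969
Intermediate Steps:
q(s) = s*(-1 + s) (q(s) = ((s - 1)*(s + s))/2 = ((-1 + s)*(2*s))/2 = (2*s*(-1 + s))/2 = s*(-1 + s))
G(w, a) = 5 - w
P(t) = 6 + (5 - t*(-1 + t))**2
I(x, o) = 1 (I(x, o) = x/x = 1)
(I(-176, -40) + 4033) + P(-161) = (1 + 4033) + (6 + (-5 - 161*(-1 - 161))**2) = 4034 + (6 + (-5 - 161*(-162))**2) = 4034 + (6 + (-5 + 26082)**2) = 4034 + (6 + 26077**2) = 4034 + (6 + 680009929) = 4034 + 680009935 = 680013969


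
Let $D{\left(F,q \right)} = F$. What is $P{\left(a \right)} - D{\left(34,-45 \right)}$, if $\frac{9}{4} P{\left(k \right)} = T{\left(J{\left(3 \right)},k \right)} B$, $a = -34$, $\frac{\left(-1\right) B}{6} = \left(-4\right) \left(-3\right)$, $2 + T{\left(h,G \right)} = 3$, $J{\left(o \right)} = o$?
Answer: $-66$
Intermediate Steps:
$T{\left(h,G \right)} = 1$ ($T{\left(h,G \right)} = -2 + 3 = 1$)
$B = -72$ ($B = - 6 \left(\left(-4\right) \left(-3\right)\right) = \left(-6\right) 12 = -72$)
$P{\left(k \right)} = -32$ ($P{\left(k \right)} = \frac{4 \cdot 1 \left(-72\right)}{9} = \frac{4}{9} \left(-72\right) = -32$)
$P{\left(a \right)} - D{\left(34,-45 \right)} = -32 - 34 = -66$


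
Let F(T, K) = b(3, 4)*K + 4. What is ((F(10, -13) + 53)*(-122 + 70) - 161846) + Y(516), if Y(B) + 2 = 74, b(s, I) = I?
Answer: -162034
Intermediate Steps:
Y(B) = 72 (Y(B) = -2 + 74 = 72)
F(T, K) = 4 + 4*K (F(T, K) = 4*K + 4 = 4 + 4*K)
((F(10, -13) + 53)*(-122 + 70) - 161846) + Y(516) = (((4 + 4*(-13)) + 53)*(-122 + 70) - 161846) + 72 = (((4 - 52) + 53)*(-52) - 161846) + 72 = ((-48 + 53)*(-52) - 161846) + 72 = (5*(-52) - 161846) + 72 = (-260 - 161846) + 72 = -162106 + 72 = -162034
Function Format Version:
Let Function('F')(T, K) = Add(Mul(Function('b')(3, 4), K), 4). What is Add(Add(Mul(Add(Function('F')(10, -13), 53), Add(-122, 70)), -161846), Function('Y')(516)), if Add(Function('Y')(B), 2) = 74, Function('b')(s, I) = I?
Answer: -162034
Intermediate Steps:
Function('Y')(B) = 72 (Function('Y')(B) = Add(-2, 74) = 72)
Function('F')(T, K) = Add(4, Mul(4, K)) (Function('F')(T, K) = Add(Mul(4, K), 4) = Add(4, Mul(4, K)))
Add(Add(Mul(Add(Function('F')(10, -13), 53), Add(-122, 70)), -161846), Function('Y')(516)) = Add(Add(Mul(Add(Add(4, Mul(4, -13)), 53), Add(-122, 70)), -161846), 72) = Add(Add(Mul(Add(Add(4, -52), 53), -52), -161846), 72) = Add(Add(Mul(Add(-48, 53), -52), -161846), 72) = Add(Add(Mul(5, -52), -161846), 72) = Add(Add(-260, -161846), 72) = Add(-162106, 72) = -162034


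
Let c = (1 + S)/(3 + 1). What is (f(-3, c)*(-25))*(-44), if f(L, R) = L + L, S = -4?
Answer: -6600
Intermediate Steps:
c = -3/4 (c = (1 - 4)/(3 + 1) = -3/4 ≈ -0.75000)
f(L, R) = 2*L
(f(-3, c)*(-25))*(-44) = ((2*(-3))*(-25))*(-44) = -6*(-25)*(-44) = 150*(-44) = -6600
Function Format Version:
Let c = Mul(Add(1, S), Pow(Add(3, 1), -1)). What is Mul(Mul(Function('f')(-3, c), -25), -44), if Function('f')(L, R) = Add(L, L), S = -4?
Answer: -6600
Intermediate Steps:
c = Rational(-3, 4) (c = Mul(Add(1, -4), Pow(Add(3, 1), -1)) = Mul(-3, Pow(4, -1)) = Mul(-3, Rational(1, 4)) = Rational(-3, 4) ≈ -0.75000)
Function('f')(L, R) = Mul(2, L)
Mul(Mul(Function('f')(-3, c), -25), -44) = Mul(Mul(Mul(2, -3), -25), -44) = Mul(Mul(-6, -25), -44) = Mul(150, -44) = -6600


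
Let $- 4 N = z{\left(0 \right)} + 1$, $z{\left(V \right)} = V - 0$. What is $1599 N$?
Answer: $- \frac{1599}{4} \approx -399.75$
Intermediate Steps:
$z{\left(V \right)} = V$ ($z{\left(V \right)} = V + 0 = V$)
$N = - \frac{1}{4}$ ($N = - \frac{0 + 1}{4} = \left(- \frac{1}{4}\right) 1 = - \frac{1}{4} \approx -0.25$)
$1599 N = 1599 \left(- \frac{1}{4}\right) = - \frac{1599}{4}$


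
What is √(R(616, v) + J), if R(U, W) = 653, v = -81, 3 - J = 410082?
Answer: I*√409426 ≈ 639.86*I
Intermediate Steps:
J = -410079 (J = 3 - 1*410082 = 3 - 410082 = -410079)
√(R(616, v) + J) = √(653 - 410079) = √(-409426) = I*√409426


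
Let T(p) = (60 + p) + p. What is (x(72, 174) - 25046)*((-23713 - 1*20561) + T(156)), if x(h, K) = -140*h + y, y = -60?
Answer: 1544735772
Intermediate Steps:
T(p) = 60 + 2*p
x(h, K) = -60 - 140*h (x(h, K) = -140*h - 60 = -60 - 140*h)
(x(72, 174) - 25046)*((-23713 - 1*20561) + T(156)) = ((-60 - 140*72) - 25046)*((-23713 - 1*20561) + (60 + 2*156)) = ((-60 - 10080) - 25046)*((-23713 - 20561) + (60 + 312)) = (-10140 - 25046)*(-44274 + 372) = -35186*(-43902) = 1544735772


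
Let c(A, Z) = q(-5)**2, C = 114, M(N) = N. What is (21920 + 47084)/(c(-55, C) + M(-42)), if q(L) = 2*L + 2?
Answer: 34502/11 ≈ 3136.5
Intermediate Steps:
q(L) = 2 + 2*L
c(A, Z) = 64 (c(A, Z) = (2 + 2*(-5))**2 = (2 - 10)**2 = (-8)**2 = 64)
(21920 + 47084)/(c(-55, C) + M(-42)) = (21920 + 47084)/(64 - 42) = 69004/22 = 69004*(1/22) = 34502/11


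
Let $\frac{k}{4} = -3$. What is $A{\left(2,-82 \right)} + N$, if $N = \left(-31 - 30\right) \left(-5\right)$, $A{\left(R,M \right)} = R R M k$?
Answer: $4241$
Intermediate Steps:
$k = -12$ ($k = 4 \left(-3\right) = -12$)
$A{\left(R,M \right)} = - 12 M R^{2}$ ($A{\left(R,M \right)} = R R M \left(-12\right) = R M R \left(-12\right) = R \left(- 12 M R\right) = - 12 M R^{2}$)
$N = 305$ ($N = \left(-61\right) \left(-5\right) = 305$)
$A{\left(2,-82 \right)} + N = \left(-12\right) \left(-82\right) 2^{2} + 305 = \left(-12\right) \left(-82\right) 4 + 305 = 3936 + 305 = 4241$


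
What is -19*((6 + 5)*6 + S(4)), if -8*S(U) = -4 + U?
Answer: -1254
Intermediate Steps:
S(U) = ½ - U/8 (S(U) = -(-4 + U)/8 = ½ - U/8)
-19*((6 + 5)*6 + S(4)) = -19*((6 + 5)*6 + (½ - ⅛*4)) = -19*(11*6 + (½ - ½)) = -19*(66 + 0) = -19*66 = -1254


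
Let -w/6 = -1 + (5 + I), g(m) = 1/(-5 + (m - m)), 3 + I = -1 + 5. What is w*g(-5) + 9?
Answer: 15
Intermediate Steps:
I = 1 (I = -3 + (-1 + 5) = -3 + 4 = 1)
g(m) = -⅕ (g(m) = 1/(-5 + 0) = 1/(-5) = -⅕)
w = -30 (w = -6*(-1 + (5 + 1)) = -6*(-1 + 6) = -6*5 = -30)
w*g(-5) + 9 = -30*(-⅕) + 9 = 6 + 9 = 15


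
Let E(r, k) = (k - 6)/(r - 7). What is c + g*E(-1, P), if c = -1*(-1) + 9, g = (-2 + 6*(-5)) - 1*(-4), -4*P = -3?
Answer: -67/8 ≈ -8.3750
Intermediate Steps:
P = ¾ (P = -¼*(-3) = ¾ ≈ 0.75000)
E(r, k) = (-6 + k)/(-7 + r)
g = -28 (g = (-2 - 30) + 4 = -32 + 4 = -28)
c = 10 (c = 1 + 9 = 10)
c + g*E(-1, P) = 10 - 28*(-6 + ¾)/(-7 - 1) = 10 - 28*(-21)/((-8)*4) = 10 - (-7)*(-21)/(2*4) = 10 - 28*21/32 = 10 - 147/8 = -67/8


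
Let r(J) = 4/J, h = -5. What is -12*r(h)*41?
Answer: 1968/5 ≈ 393.60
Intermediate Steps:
-12*r(h)*41 = -48/(-5)*41 = -48*(-1)/5*41 = -12*(-⅘)*41 = (48/5)*41 = 1968/5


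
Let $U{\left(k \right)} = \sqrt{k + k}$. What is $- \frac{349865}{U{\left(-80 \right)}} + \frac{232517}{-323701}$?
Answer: $- \frac{232517}{323701} + \frac{69973 i \sqrt{10}}{8} \approx -0.71831 + 27659.0 i$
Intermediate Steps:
$U{\left(k \right)} = \sqrt{2} \sqrt{k}$ ($U{\left(k \right)} = \sqrt{2 k} = \sqrt{2} \sqrt{k}$)
$- \frac{349865}{U{\left(-80 \right)}} + \frac{232517}{-323701} = - \frac{349865}{\sqrt{2} \sqrt{-80}} + \frac{232517}{-323701} = - \frac{349865}{\sqrt{2} \cdot 4 i \sqrt{5}} + 232517 \left(- \frac{1}{323701}\right) = - \frac{349865}{4 i \sqrt{10}} - \frac{232517}{323701} = - 349865 \left(- \frac{i \sqrt{10}}{40}\right) - \frac{232517}{323701} = \frac{69973 i \sqrt{10}}{8} - \frac{232517}{323701} = - \frac{232517}{323701} + \frac{69973 i \sqrt{10}}{8}$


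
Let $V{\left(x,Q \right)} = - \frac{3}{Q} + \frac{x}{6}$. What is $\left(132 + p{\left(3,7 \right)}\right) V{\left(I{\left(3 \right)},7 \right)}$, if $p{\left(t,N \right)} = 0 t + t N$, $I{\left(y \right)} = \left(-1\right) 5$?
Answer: $- \frac{2703}{14} \approx -193.07$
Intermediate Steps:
$I{\left(y \right)} = -5$
$V{\left(x,Q \right)} = - \frac{3}{Q} + \frac{x}{6}$ ($V{\left(x,Q \right)} = - \frac{3}{Q} + x \frac{1}{6} = - \frac{3}{Q} + \frac{x}{6}$)
$p{\left(t,N \right)} = N t$ ($p{\left(t,N \right)} = 0 + N t = N t$)
$\left(132 + p{\left(3,7 \right)}\right) V{\left(I{\left(3 \right)},7 \right)} = \left(132 + 7 \cdot 3\right) \left(- \frac{3}{7} + \frac{1}{6} \left(-5\right)\right) = \left(132 + 21\right) \left(\left(-3\right) \frac{1}{7} - \frac{5}{6}\right) = 153 \left(- \frac{3}{7} - \frac{5}{6}\right) = 153 \left(- \frac{53}{42}\right) = - \frac{2703}{14}$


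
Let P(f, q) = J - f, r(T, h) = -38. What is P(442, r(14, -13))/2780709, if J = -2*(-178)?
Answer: -86/2780709 ≈ -3.0927e-5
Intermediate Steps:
J = 356
P(f, q) = 356 - f
P(442, r(14, -13))/2780709 = (356 - 1*442)/2780709 = (356 - 442)*(1/2780709) = -86*1/2780709 = -86/2780709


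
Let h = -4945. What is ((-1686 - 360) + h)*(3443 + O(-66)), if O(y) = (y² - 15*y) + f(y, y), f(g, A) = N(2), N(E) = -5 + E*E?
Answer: -61436908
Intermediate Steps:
N(E) = -5 + E²
f(g, A) = -1 (f(g, A) = -5 + 2² = -5 + 4 = -1)
O(y) = -1 + y² - 15*y (O(y) = (y² - 15*y) - 1 = -1 + y² - 15*y)
((-1686 - 360) + h)*(3443 + O(-66)) = ((-1686 - 360) - 4945)*(3443 + (-1 + (-66)² - 15*(-66))) = (-2046 - 4945)*(3443 + (-1 + 4356 + 990)) = -6991*(3443 + 5345) = -6991*8788 = -61436908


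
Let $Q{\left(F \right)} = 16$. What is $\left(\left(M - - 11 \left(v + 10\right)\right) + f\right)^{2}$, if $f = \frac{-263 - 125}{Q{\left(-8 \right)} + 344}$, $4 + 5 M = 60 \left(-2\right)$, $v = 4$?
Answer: $\frac{132963961}{8100} \approx 16415.0$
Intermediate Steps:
$M = - \frac{124}{5}$ ($M = - \frac{4}{5} + \frac{60 \left(-2\right)}{5} = - \frac{4}{5} + \frac{1}{5} \left(-120\right) = - \frac{4}{5} - 24 = - \frac{124}{5} \approx -24.8$)
$f = - \frac{97}{90}$ ($f = \frac{-263 - 125}{16 + 344} = - \frac{388}{360} = \left(-388\right) \frac{1}{360} = - \frac{97}{90} \approx -1.0778$)
$\left(\left(M - - 11 \left(v + 10\right)\right) + f\right)^{2} = \left(\left(- \frac{124}{5} - - 11 \left(4 + 10\right)\right) - \frac{97}{90}\right)^{2} = \left(\left(- \frac{124}{5} - \left(-11\right) 14\right) - \frac{97}{90}\right)^{2} = \left(\left(- \frac{124}{5} - -154\right) - \frac{97}{90}\right)^{2} = \left(\left(- \frac{124}{5} + 154\right) - \frac{97}{90}\right)^{2} = \left(\frac{646}{5} - \frac{97}{90}\right)^{2} = \left(\frac{11531}{90}\right)^{2} = \frac{132963961}{8100}$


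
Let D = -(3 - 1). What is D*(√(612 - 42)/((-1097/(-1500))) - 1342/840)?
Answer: 671/210 - 3000*√570/1097 ≈ -62.096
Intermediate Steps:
D = -2 (D = -1*2 = -2)
D*(√(612 - 42)/((-1097/(-1500))) - 1342/840) = -2*(√(612 - 42)/((-1097/(-1500))) - 1342/840) = -2*(√570/((-1097*(-1/1500))) - 1342*1/840) = -2*(√570/(1097/1500) - 671/420) = -2*(√570*(1500/1097) - 671/420) = -2*(1500*√570/1097 - 671/420) = -2*(-671/420 + 1500*√570/1097) = 671/210 - 3000*√570/1097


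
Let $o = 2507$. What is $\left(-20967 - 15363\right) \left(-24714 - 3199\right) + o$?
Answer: $1014081797$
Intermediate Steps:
$\left(-20967 - 15363\right) \left(-24714 - 3199\right) + o = \left(-20967 - 15363\right) \left(-24714 - 3199\right) + 2507 = \left(-36330\right) \left(-27913\right) + 2507 = 1014079290 + 2507 = 1014081797$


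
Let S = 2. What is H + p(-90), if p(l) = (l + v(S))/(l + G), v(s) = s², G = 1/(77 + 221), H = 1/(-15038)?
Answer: 385367045/403304122 ≈ 0.95552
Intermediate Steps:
H = -1/15038 ≈ -6.6498e-5
G = 1/298 ≈ 0.0033557
p(l) = (4 + l)/(1/298 + l) (p(l) = (l + 2²)/(l + 1/298) = (l + 4)/(1/298 + l) = (4 + l)/(1/298 + l))
H + p(-90) = -1/15038 + 298*(4 - 90)/(1 + 298*(-90)) = -1/15038 + 298*(-86)/(1 - 26820) = -1/15038 + 298*(-86)/(-26819) = -1/15038 + 298*(-1/26819)*(-86) = -1/15038 + 25628/26819 = 385367045/403304122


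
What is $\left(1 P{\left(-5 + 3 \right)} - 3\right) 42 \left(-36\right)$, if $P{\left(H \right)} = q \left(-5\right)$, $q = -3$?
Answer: $-18144$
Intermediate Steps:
$P{\left(H \right)} = 15$ ($P{\left(H \right)} = \left(-3\right) \left(-5\right) = 15$)
$\left(1 P{\left(-5 + 3 \right)} - 3\right) 42 \left(-36\right) = \left(1 \cdot 15 - 3\right) 42 \left(-36\right) = \left(15 - 3\right) 42 \left(-36\right) = 12 \cdot 42 \left(-36\right) = 504 \left(-36\right) = -18144$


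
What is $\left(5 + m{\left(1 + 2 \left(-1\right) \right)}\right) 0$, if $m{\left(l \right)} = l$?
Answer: $0$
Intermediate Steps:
$\left(5 + m{\left(1 + 2 \left(-1\right) \right)}\right) 0 = \left(5 + \left(1 + 2 \left(-1\right)\right)\right) 0 = \left(5 + \left(1 - 2\right)\right) 0 = \left(5 - 1\right) 0 = 4 \cdot 0 = 0$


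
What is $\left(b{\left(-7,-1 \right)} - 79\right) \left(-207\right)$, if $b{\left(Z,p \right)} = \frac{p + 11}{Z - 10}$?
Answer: $\frac{280071}{17} \approx 16475.0$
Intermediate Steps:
$b{\left(Z,p \right)} = \frac{11 + p}{-10 + Z}$
$\left(b{\left(-7,-1 \right)} - 79\right) \left(-207\right) = \left(\frac{11 - 1}{-10 - 7} - 79\right) \left(-207\right) = \left(\frac{1}{-17} \cdot 10 - 79\right) \left(-207\right) = \left(\left(- \frac{1}{17}\right) 10 - 79\right) \left(-207\right) = \left(- \frac{10}{17} - 79\right) \left(-207\right) = \left(- \frac{1353}{17}\right) \left(-207\right) = \frac{280071}{17}$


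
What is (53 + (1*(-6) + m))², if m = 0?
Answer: 2209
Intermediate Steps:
(53 + (1*(-6) + m))² = (53 + (1*(-6) + 0))² = (53 + (-6 + 0))² = (53 - 6)² = 47² = 2209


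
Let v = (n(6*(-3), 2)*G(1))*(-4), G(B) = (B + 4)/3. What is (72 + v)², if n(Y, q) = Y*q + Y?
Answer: 186624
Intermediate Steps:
n(Y, q) = Y + Y*q
G(B) = 4/3 + B/3 (G(B) = (4 + B)*(⅓) = 4/3 + B/3)
v = 360 (v = (((6*(-3))*(1 + 2))*(4/3 + (⅓)*1))*(-4) = ((-18*3)*(4/3 + ⅓))*(-4) = -54*5/3*(-4) = -90*(-4) = 360)
(72 + v)² = (72 + 360)² = 432² = 186624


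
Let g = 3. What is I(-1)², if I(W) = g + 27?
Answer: 900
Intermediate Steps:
I(W) = 30 (I(W) = 3 + 27 = 30)
I(-1)² = 30² = 900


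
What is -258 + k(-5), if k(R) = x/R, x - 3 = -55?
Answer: -1238/5 ≈ -247.60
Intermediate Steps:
x = -52 (x = 3 - 55 = -52)
k(R) = -52/R
-258 + k(-5) = -258 - 52/(-5) = -258 - 52*(-1/5) = -258 + 52/5 = -1238/5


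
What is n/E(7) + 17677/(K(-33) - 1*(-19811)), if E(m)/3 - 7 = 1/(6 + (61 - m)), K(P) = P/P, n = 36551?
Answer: 14490410257/8340852 ≈ 1737.3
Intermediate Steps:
K(P) = 1
E(m) = 21 + 3/(67 - m) (E(m) = 21 + 3/(6 + (61 - m)) = 21 + 3/(67 - m))
n/E(7) + 17677/(K(-33) - 1*(-19811)) = 36551/((3*(-470 + 7*7)/(-67 + 7))) + 17677/(1 - 1*(-19811)) = 36551/((3*(-470 + 49)/(-60))) + 17677/(1 + 19811) = 36551/((3*(-1/60)*(-421))) + 17677/19812 = 36551/(421/20) + 17677*(1/19812) = 36551*(20/421) + 17677/19812 = 731020/421 + 17677/19812 = 14490410257/8340852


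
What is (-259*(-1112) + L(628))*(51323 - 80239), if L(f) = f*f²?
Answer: -7170044902560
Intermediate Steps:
L(f) = f³
(-259*(-1112) + L(628))*(51323 - 80239) = (-259*(-1112) + 628³)*(51323 - 80239) = (288008 + 247673152)*(-28916) = 247961160*(-28916) = -7170044902560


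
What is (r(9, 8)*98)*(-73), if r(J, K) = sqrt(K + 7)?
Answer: -7154*sqrt(15) ≈ -27707.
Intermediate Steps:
r(J, K) = sqrt(7 + K)
(r(9, 8)*98)*(-73) = (sqrt(7 + 8)*98)*(-73) = (sqrt(15)*98)*(-73) = (98*sqrt(15))*(-73) = -7154*sqrt(15)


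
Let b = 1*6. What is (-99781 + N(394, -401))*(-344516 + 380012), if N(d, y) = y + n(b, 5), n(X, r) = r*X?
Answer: -3554995392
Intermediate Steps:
b = 6
n(X, r) = X*r
N(d, y) = 30 + y (N(d, y) = y + 6*5 = y + 30 = 30 + y)
(-99781 + N(394, -401))*(-344516 + 380012) = (-99781 + (30 - 401))*(-344516 + 380012) = (-99781 - 371)*35496 = -100152*35496 = -3554995392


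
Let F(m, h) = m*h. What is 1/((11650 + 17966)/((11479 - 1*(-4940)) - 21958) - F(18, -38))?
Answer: 5539/3759060 ≈ 0.0014735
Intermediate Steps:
F(m, h) = h*m
1/((11650 + 17966)/((11479 - 1*(-4940)) - 21958) - F(18, -38)) = 1/((11650 + 17966)/((11479 - 1*(-4940)) - 21958) - (-38)*18) = 1/(29616/((11479 + 4940) - 21958) - 1*(-684)) = 1/(29616/(16419 - 21958) + 684) = 1/(29616/(-5539) + 684) = 1/(29616*(-1/5539) + 684) = 1/(-29616/5539 + 684) = 1/(3759060/5539) = 5539/3759060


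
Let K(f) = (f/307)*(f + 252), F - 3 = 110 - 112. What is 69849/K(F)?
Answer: 21443643/253 ≈ 84758.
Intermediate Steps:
F = 1 (F = 3 + (110 - 112) = 3 - 2 = 1)
K(f) = f*(252 + f)/307 (K(f) = (f*(1/307))*(252 + f) = (f/307)*(252 + f) = f*(252 + f)/307)
69849/K(F) = 69849/(((1/307)*1*(252 + 1))) = 69849/(((1/307)*1*253)) = 69849/(253/307) = 69849*(307/253) = 21443643/253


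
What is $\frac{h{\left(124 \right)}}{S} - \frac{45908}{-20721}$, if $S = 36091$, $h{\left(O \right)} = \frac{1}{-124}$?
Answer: $\frac{205451317151}{92732359764} \approx 2.2155$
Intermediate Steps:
$h{\left(O \right)} = - \frac{1}{124}$
$\frac{h{\left(124 \right)}}{S} - \frac{45908}{-20721} = - \frac{1}{124 \cdot 36091} - \frac{45908}{-20721} = \left(- \frac{1}{124}\right) \frac{1}{36091} - - \frac{45908}{20721} = - \frac{1}{4475284} + \frac{45908}{20721} = \frac{205451317151}{92732359764}$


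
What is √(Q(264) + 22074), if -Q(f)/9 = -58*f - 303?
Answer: √162609 ≈ 403.25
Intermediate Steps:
Q(f) = 2727 + 522*f (Q(f) = -9*(-58*f - 303) = -9*(-303 - 58*f) = 2727 + 522*f)
√(Q(264) + 22074) = √((2727 + 522*264) + 22074) = √((2727 + 137808) + 22074) = √(140535 + 22074) = √162609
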